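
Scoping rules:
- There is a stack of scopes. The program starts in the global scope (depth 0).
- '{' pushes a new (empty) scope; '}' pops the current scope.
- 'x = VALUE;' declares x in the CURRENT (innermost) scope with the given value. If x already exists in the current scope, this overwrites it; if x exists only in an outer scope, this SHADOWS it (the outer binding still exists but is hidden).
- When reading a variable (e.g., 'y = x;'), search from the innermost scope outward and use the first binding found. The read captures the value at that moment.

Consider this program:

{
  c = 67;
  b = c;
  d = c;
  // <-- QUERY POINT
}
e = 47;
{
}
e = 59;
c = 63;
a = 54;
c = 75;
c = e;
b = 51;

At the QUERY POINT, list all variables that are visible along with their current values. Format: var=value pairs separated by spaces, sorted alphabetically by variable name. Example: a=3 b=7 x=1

Step 1: enter scope (depth=1)
Step 2: declare c=67 at depth 1
Step 3: declare b=(read c)=67 at depth 1
Step 4: declare d=(read c)=67 at depth 1
Visible at query point: b=67 c=67 d=67

Answer: b=67 c=67 d=67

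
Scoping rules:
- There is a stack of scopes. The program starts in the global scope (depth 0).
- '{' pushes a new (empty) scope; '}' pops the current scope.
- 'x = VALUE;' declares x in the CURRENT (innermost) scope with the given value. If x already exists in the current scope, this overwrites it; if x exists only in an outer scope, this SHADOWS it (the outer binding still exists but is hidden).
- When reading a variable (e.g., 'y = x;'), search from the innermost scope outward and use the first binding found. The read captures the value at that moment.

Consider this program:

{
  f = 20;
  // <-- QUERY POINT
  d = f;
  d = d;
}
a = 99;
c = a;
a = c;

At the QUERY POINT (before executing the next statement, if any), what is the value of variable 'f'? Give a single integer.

Answer: 20

Derivation:
Step 1: enter scope (depth=1)
Step 2: declare f=20 at depth 1
Visible at query point: f=20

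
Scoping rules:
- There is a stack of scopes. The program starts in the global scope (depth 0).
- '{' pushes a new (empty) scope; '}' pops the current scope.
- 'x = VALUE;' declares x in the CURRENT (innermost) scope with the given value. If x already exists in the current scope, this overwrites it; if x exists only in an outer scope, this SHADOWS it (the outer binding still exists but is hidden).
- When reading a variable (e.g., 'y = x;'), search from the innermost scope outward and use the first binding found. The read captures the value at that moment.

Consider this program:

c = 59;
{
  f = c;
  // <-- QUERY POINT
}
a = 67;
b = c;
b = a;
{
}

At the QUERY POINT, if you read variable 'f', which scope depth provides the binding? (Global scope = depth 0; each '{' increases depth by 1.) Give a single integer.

Answer: 1

Derivation:
Step 1: declare c=59 at depth 0
Step 2: enter scope (depth=1)
Step 3: declare f=(read c)=59 at depth 1
Visible at query point: c=59 f=59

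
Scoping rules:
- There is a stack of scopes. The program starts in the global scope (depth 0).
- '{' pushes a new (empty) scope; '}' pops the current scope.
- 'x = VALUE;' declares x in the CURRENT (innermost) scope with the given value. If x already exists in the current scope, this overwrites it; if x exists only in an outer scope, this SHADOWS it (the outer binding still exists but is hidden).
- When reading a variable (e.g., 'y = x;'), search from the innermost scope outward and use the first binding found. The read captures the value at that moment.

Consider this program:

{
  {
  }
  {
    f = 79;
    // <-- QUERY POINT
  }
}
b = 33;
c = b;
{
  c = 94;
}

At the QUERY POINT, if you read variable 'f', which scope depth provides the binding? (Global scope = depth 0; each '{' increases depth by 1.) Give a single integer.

Step 1: enter scope (depth=1)
Step 2: enter scope (depth=2)
Step 3: exit scope (depth=1)
Step 4: enter scope (depth=2)
Step 5: declare f=79 at depth 2
Visible at query point: f=79

Answer: 2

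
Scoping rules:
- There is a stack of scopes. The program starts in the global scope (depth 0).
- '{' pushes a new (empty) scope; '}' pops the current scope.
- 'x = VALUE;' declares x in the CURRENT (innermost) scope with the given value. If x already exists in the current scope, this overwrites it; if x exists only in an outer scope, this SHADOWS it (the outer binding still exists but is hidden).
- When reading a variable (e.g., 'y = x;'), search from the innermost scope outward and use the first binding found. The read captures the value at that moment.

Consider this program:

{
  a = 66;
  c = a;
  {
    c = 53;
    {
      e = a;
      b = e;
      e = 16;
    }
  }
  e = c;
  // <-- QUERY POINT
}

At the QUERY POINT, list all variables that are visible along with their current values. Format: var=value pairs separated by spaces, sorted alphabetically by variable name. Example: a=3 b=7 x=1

Answer: a=66 c=66 e=66

Derivation:
Step 1: enter scope (depth=1)
Step 2: declare a=66 at depth 1
Step 3: declare c=(read a)=66 at depth 1
Step 4: enter scope (depth=2)
Step 5: declare c=53 at depth 2
Step 6: enter scope (depth=3)
Step 7: declare e=(read a)=66 at depth 3
Step 8: declare b=(read e)=66 at depth 3
Step 9: declare e=16 at depth 3
Step 10: exit scope (depth=2)
Step 11: exit scope (depth=1)
Step 12: declare e=(read c)=66 at depth 1
Visible at query point: a=66 c=66 e=66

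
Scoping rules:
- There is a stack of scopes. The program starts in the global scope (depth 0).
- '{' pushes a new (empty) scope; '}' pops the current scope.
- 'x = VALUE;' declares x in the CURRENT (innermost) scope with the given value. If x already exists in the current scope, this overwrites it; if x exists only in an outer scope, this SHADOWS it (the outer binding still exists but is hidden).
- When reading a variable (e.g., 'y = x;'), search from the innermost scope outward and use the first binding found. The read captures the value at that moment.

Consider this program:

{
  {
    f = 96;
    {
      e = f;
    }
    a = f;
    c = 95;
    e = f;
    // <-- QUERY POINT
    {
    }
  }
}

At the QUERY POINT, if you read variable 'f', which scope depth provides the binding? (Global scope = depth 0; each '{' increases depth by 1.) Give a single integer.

Step 1: enter scope (depth=1)
Step 2: enter scope (depth=2)
Step 3: declare f=96 at depth 2
Step 4: enter scope (depth=3)
Step 5: declare e=(read f)=96 at depth 3
Step 6: exit scope (depth=2)
Step 7: declare a=(read f)=96 at depth 2
Step 8: declare c=95 at depth 2
Step 9: declare e=(read f)=96 at depth 2
Visible at query point: a=96 c=95 e=96 f=96

Answer: 2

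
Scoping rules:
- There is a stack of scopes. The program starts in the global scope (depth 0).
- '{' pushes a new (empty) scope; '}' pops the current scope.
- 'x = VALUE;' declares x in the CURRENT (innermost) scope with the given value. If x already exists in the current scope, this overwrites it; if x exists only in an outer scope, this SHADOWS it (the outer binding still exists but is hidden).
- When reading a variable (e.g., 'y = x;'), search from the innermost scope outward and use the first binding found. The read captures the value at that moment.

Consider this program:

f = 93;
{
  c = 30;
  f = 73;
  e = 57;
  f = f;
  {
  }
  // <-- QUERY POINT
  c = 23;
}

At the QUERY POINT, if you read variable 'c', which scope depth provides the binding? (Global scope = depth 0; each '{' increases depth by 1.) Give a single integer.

Answer: 1

Derivation:
Step 1: declare f=93 at depth 0
Step 2: enter scope (depth=1)
Step 3: declare c=30 at depth 1
Step 4: declare f=73 at depth 1
Step 5: declare e=57 at depth 1
Step 6: declare f=(read f)=73 at depth 1
Step 7: enter scope (depth=2)
Step 8: exit scope (depth=1)
Visible at query point: c=30 e=57 f=73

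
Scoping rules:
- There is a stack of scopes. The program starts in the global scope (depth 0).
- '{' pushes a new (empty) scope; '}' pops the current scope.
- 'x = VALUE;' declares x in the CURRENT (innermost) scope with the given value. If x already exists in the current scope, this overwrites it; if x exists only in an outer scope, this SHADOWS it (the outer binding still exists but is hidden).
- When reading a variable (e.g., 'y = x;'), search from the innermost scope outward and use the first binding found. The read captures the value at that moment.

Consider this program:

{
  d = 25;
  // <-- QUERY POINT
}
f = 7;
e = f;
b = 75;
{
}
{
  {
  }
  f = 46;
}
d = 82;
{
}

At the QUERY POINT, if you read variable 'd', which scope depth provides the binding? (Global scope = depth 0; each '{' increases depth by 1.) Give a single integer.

Step 1: enter scope (depth=1)
Step 2: declare d=25 at depth 1
Visible at query point: d=25

Answer: 1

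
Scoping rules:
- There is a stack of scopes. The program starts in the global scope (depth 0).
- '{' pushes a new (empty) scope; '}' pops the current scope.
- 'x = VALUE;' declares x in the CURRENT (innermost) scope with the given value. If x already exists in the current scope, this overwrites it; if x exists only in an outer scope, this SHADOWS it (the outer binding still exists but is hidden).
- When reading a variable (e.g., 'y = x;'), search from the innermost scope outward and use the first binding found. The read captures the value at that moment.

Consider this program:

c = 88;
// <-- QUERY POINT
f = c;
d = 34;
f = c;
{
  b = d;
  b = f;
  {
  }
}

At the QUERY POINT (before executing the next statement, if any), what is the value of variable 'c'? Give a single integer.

Step 1: declare c=88 at depth 0
Visible at query point: c=88

Answer: 88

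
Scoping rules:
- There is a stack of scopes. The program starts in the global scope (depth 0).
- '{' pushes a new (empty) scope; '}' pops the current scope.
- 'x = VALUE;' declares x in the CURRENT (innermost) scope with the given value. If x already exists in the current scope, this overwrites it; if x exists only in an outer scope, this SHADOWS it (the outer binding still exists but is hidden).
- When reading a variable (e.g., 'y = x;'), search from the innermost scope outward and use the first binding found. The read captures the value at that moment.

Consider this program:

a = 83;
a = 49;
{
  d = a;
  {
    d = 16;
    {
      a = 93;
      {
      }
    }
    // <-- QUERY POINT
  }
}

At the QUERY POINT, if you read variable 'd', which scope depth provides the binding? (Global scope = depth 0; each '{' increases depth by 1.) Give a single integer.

Step 1: declare a=83 at depth 0
Step 2: declare a=49 at depth 0
Step 3: enter scope (depth=1)
Step 4: declare d=(read a)=49 at depth 1
Step 5: enter scope (depth=2)
Step 6: declare d=16 at depth 2
Step 7: enter scope (depth=3)
Step 8: declare a=93 at depth 3
Step 9: enter scope (depth=4)
Step 10: exit scope (depth=3)
Step 11: exit scope (depth=2)
Visible at query point: a=49 d=16

Answer: 2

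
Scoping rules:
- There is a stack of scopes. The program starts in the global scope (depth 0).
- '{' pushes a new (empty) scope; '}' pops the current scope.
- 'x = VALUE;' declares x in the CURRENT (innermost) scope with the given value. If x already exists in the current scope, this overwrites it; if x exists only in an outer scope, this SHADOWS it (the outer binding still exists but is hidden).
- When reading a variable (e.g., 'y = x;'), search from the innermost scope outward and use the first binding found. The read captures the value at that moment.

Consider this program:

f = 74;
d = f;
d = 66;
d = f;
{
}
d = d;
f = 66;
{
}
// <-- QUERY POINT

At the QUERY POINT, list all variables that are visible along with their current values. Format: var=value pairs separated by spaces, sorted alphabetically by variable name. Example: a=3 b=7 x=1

Step 1: declare f=74 at depth 0
Step 2: declare d=(read f)=74 at depth 0
Step 3: declare d=66 at depth 0
Step 4: declare d=(read f)=74 at depth 0
Step 5: enter scope (depth=1)
Step 6: exit scope (depth=0)
Step 7: declare d=(read d)=74 at depth 0
Step 8: declare f=66 at depth 0
Step 9: enter scope (depth=1)
Step 10: exit scope (depth=0)
Visible at query point: d=74 f=66

Answer: d=74 f=66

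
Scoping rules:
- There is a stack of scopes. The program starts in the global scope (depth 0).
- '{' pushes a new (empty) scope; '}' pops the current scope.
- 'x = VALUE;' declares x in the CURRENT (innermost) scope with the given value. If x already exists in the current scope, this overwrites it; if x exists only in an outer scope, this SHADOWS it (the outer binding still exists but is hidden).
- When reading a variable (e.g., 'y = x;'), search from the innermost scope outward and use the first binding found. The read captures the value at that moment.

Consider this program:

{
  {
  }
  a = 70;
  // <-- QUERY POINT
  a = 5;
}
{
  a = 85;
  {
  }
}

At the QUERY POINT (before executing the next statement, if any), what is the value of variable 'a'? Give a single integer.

Step 1: enter scope (depth=1)
Step 2: enter scope (depth=2)
Step 3: exit scope (depth=1)
Step 4: declare a=70 at depth 1
Visible at query point: a=70

Answer: 70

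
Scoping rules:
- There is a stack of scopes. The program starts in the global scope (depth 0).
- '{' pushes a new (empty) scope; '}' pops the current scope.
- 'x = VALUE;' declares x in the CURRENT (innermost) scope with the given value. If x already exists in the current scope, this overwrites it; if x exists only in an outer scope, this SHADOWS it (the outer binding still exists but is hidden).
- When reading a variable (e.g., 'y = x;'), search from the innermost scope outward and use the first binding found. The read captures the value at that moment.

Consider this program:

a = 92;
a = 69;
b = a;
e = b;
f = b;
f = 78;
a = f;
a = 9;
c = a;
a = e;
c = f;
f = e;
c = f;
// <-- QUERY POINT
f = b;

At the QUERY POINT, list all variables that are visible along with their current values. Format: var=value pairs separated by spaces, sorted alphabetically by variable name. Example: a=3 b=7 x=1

Answer: a=69 b=69 c=69 e=69 f=69

Derivation:
Step 1: declare a=92 at depth 0
Step 2: declare a=69 at depth 0
Step 3: declare b=(read a)=69 at depth 0
Step 4: declare e=(read b)=69 at depth 0
Step 5: declare f=(read b)=69 at depth 0
Step 6: declare f=78 at depth 0
Step 7: declare a=(read f)=78 at depth 0
Step 8: declare a=9 at depth 0
Step 9: declare c=(read a)=9 at depth 0
Step 10: declare a=(read e)=69 at depth 0
Step 11: declare c=(read f)=78 at depth 0
Step 12: declare f=(read e)=69 at depth 0
Step 13: declare c=(read f)=69 at depth 0
Visible at query point: a=69 b=69 c=69 e=69 f=69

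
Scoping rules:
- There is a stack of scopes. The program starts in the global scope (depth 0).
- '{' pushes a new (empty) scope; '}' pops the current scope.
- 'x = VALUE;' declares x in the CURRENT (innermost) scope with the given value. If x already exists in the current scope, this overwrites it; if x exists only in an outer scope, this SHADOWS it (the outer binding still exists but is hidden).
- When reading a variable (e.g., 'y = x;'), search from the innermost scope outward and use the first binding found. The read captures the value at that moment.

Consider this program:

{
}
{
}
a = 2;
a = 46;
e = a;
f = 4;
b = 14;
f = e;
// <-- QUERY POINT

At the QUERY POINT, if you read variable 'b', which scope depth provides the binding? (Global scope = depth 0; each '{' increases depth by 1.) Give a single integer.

Step 1: enter scope (depth=1)
Step 2: exit scope (depth=0)
Step 3: enter scope (depth=1)
Step 4: exit scope (depth=0)
Step 5: declare a=2 at depth 0
Step 6: declare a=46 at depth 0
Step 7: declare e=(read a)=46 at depth 0
Step 8: declare f=4 at depth 0
Step 9: declare b=14 at depth 0
Step 10: declare f=(read e)=46 at depth 0
Visible at query point: a=46 b=14 e=46 f=46

Answer: 0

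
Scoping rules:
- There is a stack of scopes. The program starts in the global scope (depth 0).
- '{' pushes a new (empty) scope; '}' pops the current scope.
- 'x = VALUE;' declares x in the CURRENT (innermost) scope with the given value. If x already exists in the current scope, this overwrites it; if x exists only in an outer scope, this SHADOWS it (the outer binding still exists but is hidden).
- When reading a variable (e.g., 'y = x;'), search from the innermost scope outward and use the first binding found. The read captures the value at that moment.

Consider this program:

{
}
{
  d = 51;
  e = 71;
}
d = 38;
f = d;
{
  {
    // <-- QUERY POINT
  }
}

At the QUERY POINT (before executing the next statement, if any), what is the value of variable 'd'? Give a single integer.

Step 1: enter scope (depth=1)
Step 2: exit scope (depth=0)
Step 3: enter scope (depth=1)
Step 4: declare d=51 at depth 1
Step 5: declare e=71 at depth 1
Step 6: exit scope (depth=0)
Step 7: declare d=38 at depth 0
Step 8: declare f=(read d)=38 at depth 0
Step 9: enter scope (depth=1)
Step 10: enter scope (depth=2)
Visible at query point: d=38 f=38

Answer: 38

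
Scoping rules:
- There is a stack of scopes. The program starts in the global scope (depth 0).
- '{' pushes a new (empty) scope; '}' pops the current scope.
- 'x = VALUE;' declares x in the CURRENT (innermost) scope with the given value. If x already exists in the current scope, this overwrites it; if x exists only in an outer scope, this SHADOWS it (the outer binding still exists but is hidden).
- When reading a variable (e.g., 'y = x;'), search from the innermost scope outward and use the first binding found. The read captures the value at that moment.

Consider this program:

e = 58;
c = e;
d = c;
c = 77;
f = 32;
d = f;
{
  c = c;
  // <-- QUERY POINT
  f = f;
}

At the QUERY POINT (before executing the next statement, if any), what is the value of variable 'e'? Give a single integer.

Answer: 58

Derivation:
Step 1: declare e=58 at depth 0
Step 2: declare c=(read e)=58 at depth 0
Step 3: declare d=(read c)=58 at depth 0
Step 4: declare c=77 at depth 0
Step 5: declare f=32 at depth 0
Step 6: declare d=(read f)=32 at depth 0
Step 7: enter scope (depth=1)
Step 8: declare c=(read c)=77 at depth 1
Visible at query point: c=77 d=32 e=58 f=32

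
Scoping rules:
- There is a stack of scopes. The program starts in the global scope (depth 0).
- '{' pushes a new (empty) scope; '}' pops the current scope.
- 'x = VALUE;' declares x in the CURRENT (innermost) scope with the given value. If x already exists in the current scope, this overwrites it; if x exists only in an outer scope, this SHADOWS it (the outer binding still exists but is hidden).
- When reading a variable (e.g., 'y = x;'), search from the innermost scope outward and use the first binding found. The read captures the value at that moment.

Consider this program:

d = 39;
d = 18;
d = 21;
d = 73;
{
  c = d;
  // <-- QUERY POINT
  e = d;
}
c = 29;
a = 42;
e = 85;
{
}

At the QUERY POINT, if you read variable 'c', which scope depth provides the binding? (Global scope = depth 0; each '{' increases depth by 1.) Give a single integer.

Answer: 1

Derivation:
Step 1: declare d=39 at depth 0
Step 2: declare d=18 at depth 0
Step 3: declare d=21 at depth 0
Step 4: declare d=73 at depth 0
Step 5: enter scope (depth=1)
Step 6: declare c=(read d)=73 at depth 1
Visible at query point: c=73 d=73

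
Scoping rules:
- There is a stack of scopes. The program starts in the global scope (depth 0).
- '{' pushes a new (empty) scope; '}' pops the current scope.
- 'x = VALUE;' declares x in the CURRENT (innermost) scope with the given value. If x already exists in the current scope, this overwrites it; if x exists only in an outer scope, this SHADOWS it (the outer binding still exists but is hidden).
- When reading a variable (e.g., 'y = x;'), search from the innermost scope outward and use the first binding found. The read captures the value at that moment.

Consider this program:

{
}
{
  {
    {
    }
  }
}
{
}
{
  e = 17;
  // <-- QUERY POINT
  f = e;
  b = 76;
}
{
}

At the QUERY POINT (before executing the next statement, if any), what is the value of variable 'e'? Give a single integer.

Answer: 17

Derivation:
Step 1: enter scope (depth=1)
Step 2: exit scope (depth=0)
Step 3: enter scope (depth=1)
Step 4: enter scope (depth=2)
Step 5: enter scope (depth=3)
Step 6: exit scope (depth=2)
Step 7: exit scope (depth=1)
Step 8: exit scope (depth=0)
Step 9: enter scope (depth=1)
Step 10: exit scope (depth=0)
Step 11: enter scope (depth=1)
Step 12: declare e=17 at depth 1
Visible at query point: e=17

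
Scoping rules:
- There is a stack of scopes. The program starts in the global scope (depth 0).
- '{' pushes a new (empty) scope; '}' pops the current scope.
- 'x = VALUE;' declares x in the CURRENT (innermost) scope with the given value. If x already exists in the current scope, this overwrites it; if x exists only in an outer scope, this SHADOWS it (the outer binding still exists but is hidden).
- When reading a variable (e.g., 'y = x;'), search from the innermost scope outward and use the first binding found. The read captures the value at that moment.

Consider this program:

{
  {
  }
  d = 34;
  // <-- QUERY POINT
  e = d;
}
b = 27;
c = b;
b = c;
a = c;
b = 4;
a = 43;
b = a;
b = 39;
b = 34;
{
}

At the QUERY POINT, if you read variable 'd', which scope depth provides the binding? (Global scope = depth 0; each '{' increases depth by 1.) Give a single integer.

Step 1: enter scope (depth=1)
Step 2: enter scope (depth=2)
Step 3: exit scope (depth=1)
Step 4: declare d=34 at depth 1
Visible at query point: d=34

Answer: 1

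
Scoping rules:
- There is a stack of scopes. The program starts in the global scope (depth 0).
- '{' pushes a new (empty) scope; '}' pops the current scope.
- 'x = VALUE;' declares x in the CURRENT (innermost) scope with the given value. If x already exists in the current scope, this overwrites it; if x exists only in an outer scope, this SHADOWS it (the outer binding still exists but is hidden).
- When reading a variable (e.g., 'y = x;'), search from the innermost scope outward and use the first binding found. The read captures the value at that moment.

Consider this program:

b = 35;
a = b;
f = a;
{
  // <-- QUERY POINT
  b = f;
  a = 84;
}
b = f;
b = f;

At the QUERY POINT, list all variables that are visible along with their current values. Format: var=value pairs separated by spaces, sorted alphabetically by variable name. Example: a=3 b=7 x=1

Step 1: declare b=35 at depth 0
Step 2: declare a=(read b)=35 at depth 0
Step 3: declare f=(read a)=35 at depth 0
Step 4: enter scope (depth=1)
Visible at query point: a=35 b=35 f=35

Answer: a=35 b=35 f=35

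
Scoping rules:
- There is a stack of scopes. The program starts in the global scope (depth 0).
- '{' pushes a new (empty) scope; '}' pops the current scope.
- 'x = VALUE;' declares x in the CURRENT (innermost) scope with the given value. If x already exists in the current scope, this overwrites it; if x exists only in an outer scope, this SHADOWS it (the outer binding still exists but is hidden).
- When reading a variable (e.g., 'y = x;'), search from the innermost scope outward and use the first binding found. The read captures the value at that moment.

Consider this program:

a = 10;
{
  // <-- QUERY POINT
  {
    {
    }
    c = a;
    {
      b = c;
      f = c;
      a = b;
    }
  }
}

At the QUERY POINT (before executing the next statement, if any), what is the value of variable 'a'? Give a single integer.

Answer: 10

Derivation:
Step 1: declare a=10 at depth 0
Step 2: enter scope (depth=1)
Visible at query point: a=10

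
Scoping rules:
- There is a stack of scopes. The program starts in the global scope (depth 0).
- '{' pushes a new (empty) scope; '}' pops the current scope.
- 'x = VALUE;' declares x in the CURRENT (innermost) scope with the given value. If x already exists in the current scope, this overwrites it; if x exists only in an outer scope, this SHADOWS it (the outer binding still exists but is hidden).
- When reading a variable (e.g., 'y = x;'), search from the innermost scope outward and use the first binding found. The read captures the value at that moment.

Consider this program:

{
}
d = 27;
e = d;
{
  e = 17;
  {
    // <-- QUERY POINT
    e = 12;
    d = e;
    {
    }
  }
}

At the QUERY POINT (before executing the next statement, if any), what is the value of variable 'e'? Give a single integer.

Step 1: enter scope (depth=1)
Step 2: exit scope (depth=0)
Step 3: declare d=27 at depth 0
Step 4: declare e=(read d)=27 at depth 0
Step 5: enter scope (depth=1)
Step 6: declare e=17 at depth 1
Step 7: enter scope (depth=2)
Visible at query point: d=27 e=17

Answer: 17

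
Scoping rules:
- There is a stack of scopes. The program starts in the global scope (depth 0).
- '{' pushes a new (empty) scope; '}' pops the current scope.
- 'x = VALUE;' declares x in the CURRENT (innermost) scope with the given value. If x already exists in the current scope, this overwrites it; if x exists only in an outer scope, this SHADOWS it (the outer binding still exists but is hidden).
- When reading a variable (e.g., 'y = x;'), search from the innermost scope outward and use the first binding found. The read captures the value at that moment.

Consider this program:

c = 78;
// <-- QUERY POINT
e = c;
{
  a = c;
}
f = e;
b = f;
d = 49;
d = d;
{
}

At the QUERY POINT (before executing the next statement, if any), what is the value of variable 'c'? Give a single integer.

Step 1: declare c=78 at depth 0
Visible at query point: c=78

Answer: 78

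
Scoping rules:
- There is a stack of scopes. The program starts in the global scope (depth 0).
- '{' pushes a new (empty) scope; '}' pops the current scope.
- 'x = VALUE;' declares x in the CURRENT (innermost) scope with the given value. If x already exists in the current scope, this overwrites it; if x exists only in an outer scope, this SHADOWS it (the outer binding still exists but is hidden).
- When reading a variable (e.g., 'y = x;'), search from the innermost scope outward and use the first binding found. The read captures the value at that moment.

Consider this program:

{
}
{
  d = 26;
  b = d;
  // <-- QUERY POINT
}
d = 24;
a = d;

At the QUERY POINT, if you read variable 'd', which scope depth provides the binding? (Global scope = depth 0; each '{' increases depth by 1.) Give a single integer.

Answer: 1

Derivation:
Step 1: enter scope (depth=1)
Step 2: exit scope (depth=0)
Step 3: enter scope (depth=1)
Step 4: declare d=26 at depth 1
Step 5: declare b=(read d)=26 at depth 1
Visible at query point: b=26 d=26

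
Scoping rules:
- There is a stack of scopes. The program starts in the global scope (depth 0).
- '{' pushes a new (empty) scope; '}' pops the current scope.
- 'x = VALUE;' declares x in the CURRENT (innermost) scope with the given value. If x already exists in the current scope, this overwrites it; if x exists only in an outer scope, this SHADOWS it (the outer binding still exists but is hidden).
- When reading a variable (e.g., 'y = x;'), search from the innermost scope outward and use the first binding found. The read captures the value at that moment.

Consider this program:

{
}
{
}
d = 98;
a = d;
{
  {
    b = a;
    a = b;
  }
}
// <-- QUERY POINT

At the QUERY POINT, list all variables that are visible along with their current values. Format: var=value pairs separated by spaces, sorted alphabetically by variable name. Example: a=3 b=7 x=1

Answer: a=98 d=98

Derivation:
Step 1: enter scope (depth=1)
Step 2: exit scope (depth=0)
Step 3: enter scope (depth=1)
Step 4: exit scope (depth=0)
Step 5: declare d=98 at depth 0
Step 6: declare a=(read d)=98 at depth 0
Step 7: enter scope (depth=1)
Step 8: enter scope (depth=2)
Step 9: declare b=(read a)=98 at depth 2
Step 10: declare a=(read b)=98 at depth 2
Step 11: exit scope (depth=1)
Step 12: exit scope (depth=0)
Visible at query point: a=98 d=98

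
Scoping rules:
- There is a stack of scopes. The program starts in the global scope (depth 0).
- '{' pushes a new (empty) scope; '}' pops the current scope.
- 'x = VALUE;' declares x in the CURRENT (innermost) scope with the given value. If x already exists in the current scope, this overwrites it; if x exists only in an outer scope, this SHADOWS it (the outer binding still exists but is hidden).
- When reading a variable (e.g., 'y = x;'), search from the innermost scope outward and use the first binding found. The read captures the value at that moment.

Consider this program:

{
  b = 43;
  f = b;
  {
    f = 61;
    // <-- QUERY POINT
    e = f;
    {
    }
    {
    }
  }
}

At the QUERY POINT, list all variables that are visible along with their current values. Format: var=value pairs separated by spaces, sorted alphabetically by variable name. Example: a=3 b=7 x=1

Answer: b=43 f=61

Derivation:
Step 1: enter scope (depth=1)
Step 2: declare b=43 at depth 1
Step 3: declare f=(read b)=43 at depth 1
Step 4: enter scope (depth=2)
Step 5: declare f=61 at depth 2
Visible at query point: b=43 f=61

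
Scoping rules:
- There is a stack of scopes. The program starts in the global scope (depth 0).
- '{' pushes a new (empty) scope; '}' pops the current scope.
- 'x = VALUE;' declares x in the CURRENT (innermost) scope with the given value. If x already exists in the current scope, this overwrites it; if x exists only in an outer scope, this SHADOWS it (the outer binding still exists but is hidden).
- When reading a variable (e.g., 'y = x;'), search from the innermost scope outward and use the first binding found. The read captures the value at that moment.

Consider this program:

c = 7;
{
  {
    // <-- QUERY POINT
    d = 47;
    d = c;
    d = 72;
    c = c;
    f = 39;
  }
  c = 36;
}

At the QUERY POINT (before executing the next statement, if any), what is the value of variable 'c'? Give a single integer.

Answer: 7

Derivation:
Step 1: declare c=7 at depth 0
Step 2: enter scope (depth=1)
Step 3: enter scope (depth=2)
Visible at query point: c=7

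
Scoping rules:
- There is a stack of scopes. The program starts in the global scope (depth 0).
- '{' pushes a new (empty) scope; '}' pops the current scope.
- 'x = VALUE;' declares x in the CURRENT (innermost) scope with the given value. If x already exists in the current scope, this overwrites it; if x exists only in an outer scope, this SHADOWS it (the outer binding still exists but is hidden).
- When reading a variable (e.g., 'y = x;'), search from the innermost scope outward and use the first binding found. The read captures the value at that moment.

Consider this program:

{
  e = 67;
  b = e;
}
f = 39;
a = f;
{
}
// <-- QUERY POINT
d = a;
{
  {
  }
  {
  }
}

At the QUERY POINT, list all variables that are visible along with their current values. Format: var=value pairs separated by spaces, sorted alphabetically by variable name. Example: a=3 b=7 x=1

Step 1: enter scope (depth=1)
Step 2: declare e=67 at depth 1
Step 3: declare b=(read e)=67 at depth 1
Step 4: exit scope (depth=0)
Step 5: declare f=39 at depth 0
Step 6: declare a=(read f)=39 at depth 0
Step 7: enter scope (depth=1)
Step 8: exit scope (depth=0)
Visible at query point: a=39 f=39

Answer: a=39 f=39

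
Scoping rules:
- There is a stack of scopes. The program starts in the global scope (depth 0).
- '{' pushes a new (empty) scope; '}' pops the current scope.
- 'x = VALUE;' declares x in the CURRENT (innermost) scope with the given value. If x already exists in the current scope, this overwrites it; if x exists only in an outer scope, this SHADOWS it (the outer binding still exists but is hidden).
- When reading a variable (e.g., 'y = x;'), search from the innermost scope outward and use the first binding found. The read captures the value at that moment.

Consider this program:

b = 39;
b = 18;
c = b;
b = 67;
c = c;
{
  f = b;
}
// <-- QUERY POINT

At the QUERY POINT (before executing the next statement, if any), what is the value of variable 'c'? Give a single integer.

Answer: 18

Derivation:
Step 1: declare b=39 at depth 0
Step 2: declare b=18 at depth 0
Step 3: declare c=(read b)=18 at depth 0
Step 4: declare b=67 at depth 0
Step 5: declare c=(read c)=18 at depth 0
Step 6: enter scope (depth=1)
Step 7: declare f=(read b)=67 at depth 1
Step 8: exit scope (depth=0)
Visible at query point: b=67 c=18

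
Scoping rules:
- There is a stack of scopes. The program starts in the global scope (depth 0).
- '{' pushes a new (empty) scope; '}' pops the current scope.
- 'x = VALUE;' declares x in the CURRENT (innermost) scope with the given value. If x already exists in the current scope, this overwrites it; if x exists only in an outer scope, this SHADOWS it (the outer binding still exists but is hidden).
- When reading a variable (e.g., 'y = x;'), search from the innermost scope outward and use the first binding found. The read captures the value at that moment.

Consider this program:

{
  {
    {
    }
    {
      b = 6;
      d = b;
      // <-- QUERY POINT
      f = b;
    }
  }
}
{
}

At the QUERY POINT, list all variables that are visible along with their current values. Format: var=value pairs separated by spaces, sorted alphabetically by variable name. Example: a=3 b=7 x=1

Answer: b=6 d=6

Derivation:
Step 1: enter scope (depth=1)
Step 2: enter scope (depth=2)
Step 3: enter scope (depth=3)
Step 4: exit scope (depth=2)
Step 5: enter scope (depth=3)
Step 6: declare b=6 at depth 3
Step 7: declare d=(read b)=6 at depth 3
Visible at query point: b=6 d=6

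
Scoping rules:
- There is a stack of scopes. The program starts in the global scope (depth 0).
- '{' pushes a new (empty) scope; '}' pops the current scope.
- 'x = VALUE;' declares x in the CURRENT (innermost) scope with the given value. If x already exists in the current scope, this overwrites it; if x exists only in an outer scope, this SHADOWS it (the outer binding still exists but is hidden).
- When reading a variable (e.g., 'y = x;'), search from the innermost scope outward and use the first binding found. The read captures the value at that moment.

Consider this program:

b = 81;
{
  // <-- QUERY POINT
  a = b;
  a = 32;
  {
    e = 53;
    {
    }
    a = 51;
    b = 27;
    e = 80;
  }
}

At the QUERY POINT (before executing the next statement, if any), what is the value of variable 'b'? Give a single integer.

Step 1: declare b=81 at depth 0
Step 2: enter scope (depth=1)
Visible at query point: b=81

Answer: 81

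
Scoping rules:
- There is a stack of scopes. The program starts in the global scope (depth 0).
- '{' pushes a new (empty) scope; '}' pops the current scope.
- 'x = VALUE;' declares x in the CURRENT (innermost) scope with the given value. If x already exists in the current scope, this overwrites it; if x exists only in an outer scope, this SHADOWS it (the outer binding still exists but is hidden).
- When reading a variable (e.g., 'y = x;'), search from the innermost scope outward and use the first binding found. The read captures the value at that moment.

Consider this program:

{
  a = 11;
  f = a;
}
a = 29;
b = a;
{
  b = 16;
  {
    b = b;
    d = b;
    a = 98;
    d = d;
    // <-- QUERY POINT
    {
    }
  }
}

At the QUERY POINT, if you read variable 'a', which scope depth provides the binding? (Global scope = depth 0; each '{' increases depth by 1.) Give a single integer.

Step 1: enter scope (depth=1)
Step 2: declare a=11 at depth 1
Step 3: declare f=(read a)=11 at depth 1
Step 4: exit scope (depth=0)
Step 5: declare a=29 at depth 0
Step 6: declare b=(read a)=29 at depth 0
Step 7: enter scope (depth=1)
Step 8: declare b=16 at depth 1
Step 9: enter scope (depth=2)
Step 10: declare b=(read b)=16 at depth 2
Step 11: declare d=(read b)=16 at depth 2
Step 12: declare a=98 at depth 2
Step 13: declare d=(read d)=16 at depth 2
Visible at query point: a=98 b=16 d=16

Answer: 2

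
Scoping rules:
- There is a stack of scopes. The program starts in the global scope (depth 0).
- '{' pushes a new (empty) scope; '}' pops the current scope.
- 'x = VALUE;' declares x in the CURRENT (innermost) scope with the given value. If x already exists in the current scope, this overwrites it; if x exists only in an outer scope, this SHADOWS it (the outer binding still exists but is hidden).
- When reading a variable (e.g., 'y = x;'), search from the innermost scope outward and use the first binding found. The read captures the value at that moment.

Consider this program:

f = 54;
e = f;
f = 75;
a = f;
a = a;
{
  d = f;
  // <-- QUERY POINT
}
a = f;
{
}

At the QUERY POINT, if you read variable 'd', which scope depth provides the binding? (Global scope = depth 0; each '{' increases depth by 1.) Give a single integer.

Step 1: declare f=54 at depth 0
Step 2: declare e=(read f)=54 at depth 0
Step 3: declare f=75 at depth 0
Step 4: declare a=(read f)=75 at depth 0
Step 5: declare a=(read a)=75 at depth 0
Step 6: enter scope (depth=1)
Step 7: declare d=(read f)=75 at depth 1
Visible at query point: a=75 d=75 e=54 f=75

Answer: 1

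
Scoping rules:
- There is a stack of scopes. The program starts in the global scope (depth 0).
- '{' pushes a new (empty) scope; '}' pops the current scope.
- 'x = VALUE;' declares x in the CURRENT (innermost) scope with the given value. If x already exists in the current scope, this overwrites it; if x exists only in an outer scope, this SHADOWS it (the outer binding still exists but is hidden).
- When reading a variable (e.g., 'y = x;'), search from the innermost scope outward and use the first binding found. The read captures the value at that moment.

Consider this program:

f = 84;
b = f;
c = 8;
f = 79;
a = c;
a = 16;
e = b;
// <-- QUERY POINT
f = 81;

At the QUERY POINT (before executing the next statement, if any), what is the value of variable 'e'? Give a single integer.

Answer: 84

Derivation:
Step 1: declare f=84 at depth 0
Step 2: declare b=(read f)=84 at depth 0
Step 3: declare c=8 at depth 0
Step 4: declare f=79 at depth 0
Step 5: declare a=(read c)=8 at depth 0
Step 6: declare a=16 at depth 0
Step 7: declare e=(read b)=84 at depth 0
Visible at query point: a=16 b=84 c=8 e=84 f=79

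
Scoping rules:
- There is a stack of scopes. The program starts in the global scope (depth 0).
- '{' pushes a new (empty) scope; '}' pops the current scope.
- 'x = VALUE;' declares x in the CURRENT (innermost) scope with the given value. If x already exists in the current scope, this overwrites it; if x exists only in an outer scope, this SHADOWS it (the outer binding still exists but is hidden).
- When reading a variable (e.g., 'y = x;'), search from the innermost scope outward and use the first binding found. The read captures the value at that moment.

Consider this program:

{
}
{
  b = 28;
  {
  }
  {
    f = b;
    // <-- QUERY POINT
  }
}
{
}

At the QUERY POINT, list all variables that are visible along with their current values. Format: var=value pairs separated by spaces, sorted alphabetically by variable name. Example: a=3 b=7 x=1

Answer: b=28 f=28

Derivation:
Step 1: enter scope (depth=1)
Step 2: exit scope (depth=0)
Step 3: enter scope (depth=1)
Step 4: declare b=28 at depth 1
Step 5: enter scope (depth=2)
Step 6: exit scope (depth=1)
Step 7: enter scope (depth=2)
Step 8: declare f=(read b)=28 at depth 2
Visible at query point: b=28 f=28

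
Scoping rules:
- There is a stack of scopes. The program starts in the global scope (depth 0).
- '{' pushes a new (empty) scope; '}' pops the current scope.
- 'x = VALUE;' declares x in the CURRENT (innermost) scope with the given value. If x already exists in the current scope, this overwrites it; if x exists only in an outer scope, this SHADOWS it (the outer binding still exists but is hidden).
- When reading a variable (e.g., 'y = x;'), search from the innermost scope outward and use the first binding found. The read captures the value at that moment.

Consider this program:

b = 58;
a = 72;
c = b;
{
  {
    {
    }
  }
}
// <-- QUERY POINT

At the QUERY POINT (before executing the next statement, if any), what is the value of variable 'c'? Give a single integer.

Answer: 58

Derivation:
Step 1: declare b=58 at depth 0
Step 2: declare a=72 at depth 0
Step 3: declare c=(read b)=58 at depth 0
Step 4: enter scope (depth=1)
Step 5: enter scope (depth=2)
Step 6: enter scope (depth=3)
Step 7: exit scope (depth=2)
Step 8: exit scope (depth=1)
Step 9: exit scope (depth=0)
Visible at query point: a=72 b=58 c=58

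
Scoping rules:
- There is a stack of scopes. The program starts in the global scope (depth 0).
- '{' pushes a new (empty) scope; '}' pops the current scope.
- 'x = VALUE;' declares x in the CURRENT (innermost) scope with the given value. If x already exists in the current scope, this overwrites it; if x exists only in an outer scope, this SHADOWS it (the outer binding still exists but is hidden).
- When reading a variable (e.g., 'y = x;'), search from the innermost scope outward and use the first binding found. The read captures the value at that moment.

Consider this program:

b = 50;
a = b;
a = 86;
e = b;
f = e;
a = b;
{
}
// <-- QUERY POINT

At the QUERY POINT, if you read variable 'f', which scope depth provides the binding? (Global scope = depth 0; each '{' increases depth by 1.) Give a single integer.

Answer: 0

Derivation:
Step 1: declare b=50 at depth 0
Step 2: declare a=(read b)=50 at depth 0
Step 3: declare a=86 at depth 0
Step 4: declare e=(read b)=50 at depth 0
Step 5: declare f=(read e)=50 at depth 0
Step 6: declare a=(read b)=50 at depth 0
Step 7: enter scope (depth=1)
Step 8: exit scope (depth=0)
Visible at query point: a=50 b=50 e=50 f=50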